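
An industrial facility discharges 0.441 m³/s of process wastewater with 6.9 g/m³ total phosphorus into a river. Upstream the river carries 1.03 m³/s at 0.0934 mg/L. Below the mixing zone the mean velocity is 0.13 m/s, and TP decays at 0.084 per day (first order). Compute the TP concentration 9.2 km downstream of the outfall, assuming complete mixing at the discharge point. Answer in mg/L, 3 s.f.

1.99 mg/L

After complete mixing, C₀ = (0.441·6.9 + 1.03·0.0934) / 1.471 = 2.134 mg/L.
Travel time t = 9200 m / 0.13 m/s = 7.077e+04 s = 0.8191 d.
C = 2.134·exp(−0.084·0.8191) = 2.134·0.9335 = 1.992 mg/L.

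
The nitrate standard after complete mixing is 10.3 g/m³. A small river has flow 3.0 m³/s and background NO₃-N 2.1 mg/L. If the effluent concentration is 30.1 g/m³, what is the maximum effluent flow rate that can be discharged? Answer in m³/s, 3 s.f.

Mass balance at complete mixing: C_std·(Q_w + Q_r) = Q_w·C_e + Q_r·C_b.
Rearranging, Q_w = Q_r·(C_std − C_b)/(C_e − C_std) = 3.0·(10.3 − 2.1) / (30.1 − 10.3) = 1.242 m³/s.

1.24 m³/s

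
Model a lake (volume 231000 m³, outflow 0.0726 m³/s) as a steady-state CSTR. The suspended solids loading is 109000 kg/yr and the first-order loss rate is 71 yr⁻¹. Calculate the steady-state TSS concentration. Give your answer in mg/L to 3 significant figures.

5.83 mg/L

Outflow Q = 0.0726 m³/s × 3.156e+07 s/yr = 2.291e+06 m³/yr.
Steady-state CSTR mass balance: W = Q·C + k·V·C, so C = W/(Q + kV).
Q + kV = 2.291e+06 + 71·231000 = 1.869e+07 m³/yr.
C = 109000/1.869e+07 = 0.005831 kg/m³ = 5.831 mg/L.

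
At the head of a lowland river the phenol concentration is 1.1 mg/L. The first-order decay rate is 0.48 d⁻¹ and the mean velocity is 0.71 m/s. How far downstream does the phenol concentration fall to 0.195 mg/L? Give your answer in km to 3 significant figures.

221 km

From C = C₀·e^(−kt), t = ln(C₀/C)/k = ln(1.1/0.195)/0.48 = 1.73/0.48 = 3.604 d.
Distance = v·t = 0.71 m/s × 3.114e+05 s = 2.211e+05 m = 221.1 km.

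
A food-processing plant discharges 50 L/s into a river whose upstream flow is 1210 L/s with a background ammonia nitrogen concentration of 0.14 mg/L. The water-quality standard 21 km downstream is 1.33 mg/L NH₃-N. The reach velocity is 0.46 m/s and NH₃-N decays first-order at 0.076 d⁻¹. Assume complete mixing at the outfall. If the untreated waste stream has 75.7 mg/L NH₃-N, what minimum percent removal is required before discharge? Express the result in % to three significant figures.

58.4 %

50 L/s = 0.05 m³/s.
1210 L/s = 1.21 m³/s.
Travel time to the compliance point: t = 2.1e+04/0.46 = 4.565e+04 s = 0.5284 d; decay factor exp(−0.076·0.5284) = 0.9606.
So the concentration just after mixing may be at most 1.33/0.9606 = 1.384 mg/L.
Mass balance: 1.384·1.26 = 0.05·Cₑ + 1.21·0.14.
Cₑ = (1.744 − 0.1694) / 0.05 = 31.5 mg/L.
Required removal = 1 − 31.5/75.7 = 58.39 %.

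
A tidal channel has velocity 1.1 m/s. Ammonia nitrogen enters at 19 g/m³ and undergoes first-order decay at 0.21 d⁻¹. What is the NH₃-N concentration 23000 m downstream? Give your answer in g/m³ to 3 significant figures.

18.1 g/m³

Travel time t = 23000 m / 1.1 m/s = 2.3e+04/1.1 = 2.091e+04 s = 0.242 d.
First-order decay: C = 19·exp(−0.21·0.242) = 19·0.9504 = 18.06 g/m³.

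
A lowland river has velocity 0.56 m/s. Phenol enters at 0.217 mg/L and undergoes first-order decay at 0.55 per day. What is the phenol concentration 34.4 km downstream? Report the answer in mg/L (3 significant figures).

0.147 mg/L

Travel time t = 34.4 km / 0.56 m/s = 3.44e+04/0.56 = 6.143e+04 s = 0.711 d.
First-order decay: C = 0.217·exp(−0.55·0.711) = 0.217·0.6764 = 0.1468 mg/L.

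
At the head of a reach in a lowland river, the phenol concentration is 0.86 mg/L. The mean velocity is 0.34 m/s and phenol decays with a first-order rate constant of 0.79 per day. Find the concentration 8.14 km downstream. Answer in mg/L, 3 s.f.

Travel time t = 8.14 km / 0.34 m/s = 8140/0.34 = 2.394e+04 s = 0.2771 d.
First-order decay: C = 0.86·exp(−0.79·0.2771) = 0.86·0.8034 = 0.6909 mg/L.

0.691 mg/L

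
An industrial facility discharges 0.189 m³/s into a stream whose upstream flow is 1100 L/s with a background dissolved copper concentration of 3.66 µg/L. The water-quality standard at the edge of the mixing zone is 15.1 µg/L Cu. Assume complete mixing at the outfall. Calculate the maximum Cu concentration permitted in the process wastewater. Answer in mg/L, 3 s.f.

1100 L/s = 1.1 m³/s.
3.66 µg/L = 0.00366 mg/L.
15.1 µg/L = 0.0151 mg/L.
Mass balance: 0.0151·1.289 = 0.189·Cₑ + 1.1·0.00366.
Cₑ = (0.01946 − 0.004026) / 0.189 = 0.08168 mg/L.

0.0817 mg/L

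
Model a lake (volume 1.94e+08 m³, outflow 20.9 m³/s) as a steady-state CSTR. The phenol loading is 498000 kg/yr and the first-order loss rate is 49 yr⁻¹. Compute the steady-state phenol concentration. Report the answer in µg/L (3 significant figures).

49.0 µg/L

Outflow Q = 20.9 m³/s × 3.156e+07 s/yr = 6.596e+08 m³/yr.
Steady-state CSTR mass balance: W = Q·C + k·V·C, so C = W/(Q + kV).
Q + kV = 6.596e+08 + 49·1.94e+08 = 1.017e+10 m³/yr.
C = 498000/1.017e+10 = 4.899e-05 kg/m³ = 0.04899 mg/L = 48.99 µg/L.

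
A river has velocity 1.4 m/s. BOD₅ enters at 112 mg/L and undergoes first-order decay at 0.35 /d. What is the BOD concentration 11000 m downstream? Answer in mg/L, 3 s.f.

Travel time t = 11000 m / 1.4 m/s = 1.1e+04/1.4 = 7857 s = 0.09094 d.
First-order decay: C = 112·exp(−0.35·0.09094) = 112·0.9687 = 108.5 mg/L.

108 mg/L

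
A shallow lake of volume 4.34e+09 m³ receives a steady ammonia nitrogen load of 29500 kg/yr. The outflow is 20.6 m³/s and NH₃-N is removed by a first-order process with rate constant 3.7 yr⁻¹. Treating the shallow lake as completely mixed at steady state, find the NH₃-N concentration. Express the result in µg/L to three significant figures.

1.77 µg/L

Outflow Q = 20.6 m³/s × 3.156e+07 s/yr = 6.501e+08 m³/yr.
Steady-state CSTR mass balance: W = Q·C + k·V·C, so C = W/(Q + kV).
Q + kV = 6.501e+08 + 3.7·4.34e+09 = 1.671e+10 m³/yr.
C = 29500/1.671e+10 = 1.766e-06 kg/m³ = 0.001766 mg/L = 1.766 µg/L.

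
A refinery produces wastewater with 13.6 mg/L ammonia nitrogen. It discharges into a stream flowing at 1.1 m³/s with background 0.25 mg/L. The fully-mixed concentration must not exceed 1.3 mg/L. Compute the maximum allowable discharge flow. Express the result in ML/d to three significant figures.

8.11 ML/d

Mass balance at complete mixing: C_std·(Q_w + Q_r) = Q_w·C_e + Q_r·C_b.
Rearranging, Q_w = Q_r·(C_std − C_b)/(C_e − C_std) = 1.1·(1.3 − 0.25) / (13.6 − 1.3) = 0.0939 m³/s.
= 8.113 ML/d.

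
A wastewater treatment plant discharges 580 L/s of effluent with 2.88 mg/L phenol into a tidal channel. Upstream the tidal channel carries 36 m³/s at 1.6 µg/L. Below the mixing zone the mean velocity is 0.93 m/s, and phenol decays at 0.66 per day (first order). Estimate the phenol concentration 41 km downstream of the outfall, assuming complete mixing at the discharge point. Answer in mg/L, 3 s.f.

0.0337 mg/L

580 L/s = 0.58 m³/s.
1.6 µg/L = 0.0016 mg/L.
After complete mixing, C₀ = (0.58·2.88 + 36·0.0016) / 36.58 = 0.04724 mg/L.
Travel time t = 4.1e+04 m / 0.93 m/s = 4.409e+04 s = 0.5103 d.
C = 0.04724·exp(−0.66·0.5103) = 0.04724·0.7141 = 0.03373 mg/L.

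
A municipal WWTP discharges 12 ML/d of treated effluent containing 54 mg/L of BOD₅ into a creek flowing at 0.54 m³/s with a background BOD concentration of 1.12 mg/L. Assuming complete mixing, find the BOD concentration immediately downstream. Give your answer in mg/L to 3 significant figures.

11.9 mg/L

12 ML/d = 0.1389 m³/s.
By mass balance at complete mixing, C = (0.1389·54 + 0.54·1.12) / (0.1389 + 0.54) = 8.105/0.6789 = 11.94 mg/L.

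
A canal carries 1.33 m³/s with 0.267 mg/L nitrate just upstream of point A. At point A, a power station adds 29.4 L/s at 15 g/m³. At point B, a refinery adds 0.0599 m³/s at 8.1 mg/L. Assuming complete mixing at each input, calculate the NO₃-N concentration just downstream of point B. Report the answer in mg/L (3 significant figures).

0.903 mg/L

29.4 L/s = 0.0294 m³/s.
After input A: C = (1.33·0.267 + 0.0294·15) / 1.359 = 0.5856 mg/L.
After input B: C = (1.359·0.5856 + 0.0599·8.1) / 1.419 = 0.9028 mg/L.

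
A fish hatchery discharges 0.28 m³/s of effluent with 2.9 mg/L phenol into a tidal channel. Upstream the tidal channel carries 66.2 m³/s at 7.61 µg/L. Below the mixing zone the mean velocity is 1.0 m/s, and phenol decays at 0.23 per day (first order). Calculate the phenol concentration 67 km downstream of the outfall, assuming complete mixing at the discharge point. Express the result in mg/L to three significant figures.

0.0166 mg/L

7.61 µg/L = 0.00761 mg/L.
After complete mixing, C₀ = (0.28·2.9 + 66.2·0.00761) / 66.48 = 0.01979 mg/L.
Travel time t = 6.7e+04 m / 1.0 m/s = 6.7e+04 s = 0.7755 d.
C = 0.01979·exp(−0.23·0.7755) = 0.01979·0.8366 = 0.01656 mg/L.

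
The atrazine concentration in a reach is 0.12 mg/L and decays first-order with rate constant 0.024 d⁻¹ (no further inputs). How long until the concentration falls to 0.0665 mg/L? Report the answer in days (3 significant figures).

24.6 d

t = ln(C₀/C)/k = ln(0.12/0.0665)/0.024 = 0.5903/0.024 = 24.6 d.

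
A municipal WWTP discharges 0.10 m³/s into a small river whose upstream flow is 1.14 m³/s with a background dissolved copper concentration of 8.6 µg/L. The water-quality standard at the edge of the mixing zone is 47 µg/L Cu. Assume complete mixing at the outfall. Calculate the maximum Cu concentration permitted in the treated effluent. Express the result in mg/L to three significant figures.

0.485 mg/L

8.6 µg/L = 0.0086 mg/L.
47 µg/L = 0.047 mg/L.
Mass balance: 0.047·1.24 = 0.1·Cₑ + 1.14·0.0086.
Cₑ = (0.05828 − 0.009804) / 0.1 = 0.4848 mg/L.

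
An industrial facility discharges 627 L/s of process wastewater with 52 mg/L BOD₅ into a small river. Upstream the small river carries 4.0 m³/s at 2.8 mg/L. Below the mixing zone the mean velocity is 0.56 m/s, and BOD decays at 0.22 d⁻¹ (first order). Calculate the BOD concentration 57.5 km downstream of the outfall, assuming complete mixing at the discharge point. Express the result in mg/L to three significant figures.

7.29 mg/L

627 L/s = 0.627 m³/s.
After complete mixing, C₀ = (0.627·52 + 4·2.8) / 4.627 = 9.467 mg/L.
Travel time t = 5.75e+04 m / 0.56 m/s = 1.027e+05 s = 1.188 d.
C = 9.467·exp(−0.22·1.188) = 9.467·0.7699 = 7.289 mg/L.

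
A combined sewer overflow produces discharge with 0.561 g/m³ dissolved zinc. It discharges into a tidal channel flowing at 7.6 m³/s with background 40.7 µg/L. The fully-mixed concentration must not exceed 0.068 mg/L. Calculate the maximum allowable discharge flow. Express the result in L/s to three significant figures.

40.7 µg/L = 0.0407 mg/L.
Mass balance at complete mixing: C_std·(Q_w + Q_r) = Q_w·C_e + Q_r·C_b.
Rearranging, Q_w = Q_r·(C_std − C_b)/(C_e − C_std) = 7.6·(0.068 − 0.0407) / (0.561 − 0.068) = 0.4209 m³/s.
= 420.9 L/s.

421 L/s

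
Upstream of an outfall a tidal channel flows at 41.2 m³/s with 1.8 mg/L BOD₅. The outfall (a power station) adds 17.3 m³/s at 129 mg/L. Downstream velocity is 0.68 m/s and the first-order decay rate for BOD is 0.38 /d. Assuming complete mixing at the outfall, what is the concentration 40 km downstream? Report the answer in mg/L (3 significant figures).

30.4 mg/L

After complete mixing, C₀ = (17.3·129 + 41.2·1.8) / 58.5 = 39.42 mg/L.
Travel time t = 4e+04 m / 0.68 m/s = 5.882e+04 s = 0.6808 d.
C = 39.42·exp(−0.38·0.6808) = 39.42·0.772 = 30.43 mg/L.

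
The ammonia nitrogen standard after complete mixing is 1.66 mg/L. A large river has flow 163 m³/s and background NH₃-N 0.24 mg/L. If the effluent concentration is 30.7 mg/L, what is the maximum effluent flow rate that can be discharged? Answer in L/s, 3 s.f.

7970 L/s

Mass balance at complete mixing: C_std·(Q_w + Q_r) = Q_w·C_e + Q_r·C_b.
Rearranging, Q_w = Q_r·(C_std − C_b)/(C_e − C_std) = 163·(1.66 − 0.24) / (30.7 − 1.66) = 7.97 m³/s.
= 7970 L/s.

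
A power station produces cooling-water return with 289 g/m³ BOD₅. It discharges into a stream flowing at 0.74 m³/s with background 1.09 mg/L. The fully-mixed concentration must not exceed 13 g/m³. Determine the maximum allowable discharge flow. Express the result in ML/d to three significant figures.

Mass balance at complete mixing: C_std·(Q_w + Q_r) = Q_w·C_e + Q_r·C_b.
Rearranging, Q_w = Q_r·(C_std − C_b)/(C_e − C_std) = 0.74·(13 − 1.09) / (289 − 13) = 0.03193 m³/s.
= 2.759 ML/d.

2.76 ML/d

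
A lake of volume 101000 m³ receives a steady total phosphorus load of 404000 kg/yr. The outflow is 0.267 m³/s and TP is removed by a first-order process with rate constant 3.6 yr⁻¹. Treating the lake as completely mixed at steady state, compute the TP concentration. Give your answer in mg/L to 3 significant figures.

Outflow Q = 0.267 m³/s × 3.156e+07 s/yr = 8.426e+06 m³/yr.
Steady-state CSTR mass balance: W = Q·C + k·V·C, so C = W/(Q + kV).
Q + kV = 8.426e+06 + 3.6·101000 = 8.789e+06 m³/yr.
C = 404000/8.789e+06 = 0.04596 kg/m³ = 45.96 mg/L.

46.0 mg/L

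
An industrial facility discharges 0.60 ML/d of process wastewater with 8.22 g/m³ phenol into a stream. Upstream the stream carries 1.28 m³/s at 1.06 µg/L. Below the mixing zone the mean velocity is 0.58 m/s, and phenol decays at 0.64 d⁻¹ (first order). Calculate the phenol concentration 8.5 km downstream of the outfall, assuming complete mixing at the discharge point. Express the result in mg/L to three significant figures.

0.0407 mg/L

0.60 ML/d = 0.006944 m³/s.
1.06 µg/L = 0.00106 mg/L.
After complete mixing, C₀ = (0.006944·8.22 + 1.28·0.00106) / 1.287 = 0.04541 mg/L.
Travel time t = 8500 m / 0.58 m/s = 1.466e+04 s = 0.1696 d.
C = 0.04541·exp(−0.64·0.1696) = 0.04541·0.8971 = 0.04074 mg/L.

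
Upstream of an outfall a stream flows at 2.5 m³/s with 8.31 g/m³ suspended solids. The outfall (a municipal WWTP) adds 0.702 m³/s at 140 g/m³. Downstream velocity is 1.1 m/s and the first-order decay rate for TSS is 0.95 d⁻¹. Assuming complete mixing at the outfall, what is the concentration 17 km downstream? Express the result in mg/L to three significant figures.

After complete mixing, C₀ = (0.702·140 + 2.5·8.31) / 3.202 = 37.18 mg/L.
Travel time t = 1.7e+04 m / 1.1 m/s = 1.545e+04 s = 0.1789 d.
C = 37.18·exp(−0.95·0.1789) = 37.18·0.8437 = 31.37 mg/L.

31.4 mg/L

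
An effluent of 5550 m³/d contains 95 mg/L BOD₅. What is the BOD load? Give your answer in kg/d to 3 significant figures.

5550 m³/d = 0.06424 m³/s.
Mass flux = Q·C = 0.06424 m³/s × 95 g/m³ = 6.102 g/s.
= 6.102 g/s × 86.4 = 527.2 kg/d.

527 kg/d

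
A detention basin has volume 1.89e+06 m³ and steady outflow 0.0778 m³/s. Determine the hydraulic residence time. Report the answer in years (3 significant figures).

0.770 yr

Q = 0.0778 m³/s × 3.156e+07 s/yr = 2.455e+06 m³/yr.
Hydraulic residence time τ = V/Q = 1.89e+06/2.455e+06 = 0.7698 yr.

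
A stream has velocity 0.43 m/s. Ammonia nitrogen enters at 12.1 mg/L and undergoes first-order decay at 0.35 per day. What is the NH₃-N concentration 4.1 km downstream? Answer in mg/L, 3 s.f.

11.6 mg/L

Travel time t = 4.1 km / 0.43 m/s = 4100/0.43 = 9535 s = 0.1104 d.
First-order decay: C = 12.1·exp(−0.35·0.1104) = 12.1·0.9621 = 11.64 mg/L.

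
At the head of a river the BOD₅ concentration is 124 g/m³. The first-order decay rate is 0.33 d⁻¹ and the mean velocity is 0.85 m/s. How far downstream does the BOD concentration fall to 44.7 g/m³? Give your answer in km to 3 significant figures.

227 km

From C = C₀·e^(−kt), t = ln(C₀/C)/k = ln(124/44.7)/0.33 = 1.02/0.33 = 3.092 d.
Distance = v·t = 0.85 m/s × 2.671e+05 s = 2.271e+05 m = 227.1 km.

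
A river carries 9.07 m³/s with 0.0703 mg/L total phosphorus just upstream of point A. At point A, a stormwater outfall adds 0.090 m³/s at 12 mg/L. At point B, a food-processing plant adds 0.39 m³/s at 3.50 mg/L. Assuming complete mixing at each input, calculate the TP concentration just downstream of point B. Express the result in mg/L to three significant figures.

0.323 mg/L

After input A: C = (9.07·0.0703 + 0.09·12) / 9.16 = 0.1875 mg/L.
After input B: C = (9.16·0.1875 + 0.39·3.5) / 9.55 = 0.3228 mg/L.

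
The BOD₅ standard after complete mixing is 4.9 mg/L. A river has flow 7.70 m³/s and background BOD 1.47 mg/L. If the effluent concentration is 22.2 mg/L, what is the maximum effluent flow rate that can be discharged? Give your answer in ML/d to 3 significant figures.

132 ML/d

Mass balance at complete mixing: C_std·(Q_w + Q_r) = Q_w·C_e + Q_r·C_b.
Rearranging, Q_w = Q_r·(C_std − C_b)/(C_e − C_std) = 7.70·(4.9 − 1.47) / (22.2 − 4.9) = 1.527 m³/s.
= 131.9 ML/d.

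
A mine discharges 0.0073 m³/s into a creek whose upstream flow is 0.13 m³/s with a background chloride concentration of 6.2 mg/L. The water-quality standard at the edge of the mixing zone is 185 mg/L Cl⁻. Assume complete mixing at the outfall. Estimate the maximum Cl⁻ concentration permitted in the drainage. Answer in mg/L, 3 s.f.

3370 mg/L

Mass balance: 185·0.1373 = 0.0073·Cₑ + 0.13·6.2.
Cₑ = (25.4 − 0.806) / 0.0073 = 3369 mg/L.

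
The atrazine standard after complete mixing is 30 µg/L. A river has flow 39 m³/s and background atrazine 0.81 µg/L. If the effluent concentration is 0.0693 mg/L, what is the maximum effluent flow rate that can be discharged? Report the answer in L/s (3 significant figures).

29000 L/s

0.81 µg/L = 0.00081 mg/L.
30 µg/L = 0.03 mg/L.
Mass balance at complete mixing: C_std·(Q_w + Q_r) = Q_w·C_e + Q_r·C_b.
Rearranging, Q_w = Q_r·(C_std − C_b)/(C_e − C_std) = 39·(0.03 − 0.00081) / (0.0693 − 0.03) = 28.97 m³/s.
= 2.897e+04 L/s.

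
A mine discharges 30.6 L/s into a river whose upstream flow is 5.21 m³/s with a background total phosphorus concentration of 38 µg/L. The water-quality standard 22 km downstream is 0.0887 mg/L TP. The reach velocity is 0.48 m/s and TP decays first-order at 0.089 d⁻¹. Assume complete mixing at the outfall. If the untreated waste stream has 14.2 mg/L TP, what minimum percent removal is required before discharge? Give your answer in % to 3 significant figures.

30.6 L/s = 0.0306 m³/s.
38 µg/L = 0.038 mg/L.
Travel time to the compliance point: t = 2.2e+04/0.48 = 4.583e+04 s = 0.5305 d; decay factor exp(−0.089·0.5305) = 0.9539.
So the concentration just after mixing may be at most 0.0887/0.9539 = 0.09299 mg/L.
Mass balance: 0.09299·5.241 = 0.0306·Cₑ + 5.21·0.038.
Cₑ = (0.4873 − 0.198) / 0.0306 = 9.455 mg/L.
Required removal = 1 − 9.455/14.2 = 33.41 %.

33.4 %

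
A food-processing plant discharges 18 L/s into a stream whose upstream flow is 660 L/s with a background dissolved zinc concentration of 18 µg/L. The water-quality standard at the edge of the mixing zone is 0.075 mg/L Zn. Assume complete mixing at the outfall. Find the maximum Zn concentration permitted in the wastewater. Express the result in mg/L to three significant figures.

2.16 mg/L

18 L/s = 0.018 m³/s.
660 L/s = 0.66 m³/s.
18 µg/L = 0.018 mg/L.
Mass balance: 0.075·0.678 = 0.018·Cₑ + 0.66·0.018.
Cₑ = (0.05085 − 0.01188) / 0.018 = 2.165 mg/L.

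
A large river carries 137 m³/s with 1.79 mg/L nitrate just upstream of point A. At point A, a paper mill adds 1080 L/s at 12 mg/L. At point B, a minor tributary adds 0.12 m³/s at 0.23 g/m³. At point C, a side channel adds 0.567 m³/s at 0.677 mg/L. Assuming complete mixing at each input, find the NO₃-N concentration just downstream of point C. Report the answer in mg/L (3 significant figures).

1.86 mg/L

1080 L/s = 1.08 m³/s.
After input A: C = (137·1.79 + 1.08·12) / 138.1 = 1.87 mg/L.
After input B: C = (138.1·1.87 + 0.12·0.23) / 138.2 = 1.868 mg/L.
After input C: C = (138.2·1.868 + 0.567·0.677) / 138.8 = 1.864 mg/L.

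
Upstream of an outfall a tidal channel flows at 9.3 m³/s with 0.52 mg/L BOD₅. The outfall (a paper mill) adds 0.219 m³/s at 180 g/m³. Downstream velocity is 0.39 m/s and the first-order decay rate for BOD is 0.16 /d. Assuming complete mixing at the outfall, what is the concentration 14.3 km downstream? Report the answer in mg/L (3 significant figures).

After complete mixing, C₀ = (0.219·180 + 9.3·0.52) / 9.519 = 4.649 mg/L.
Travel time t = 1.43e+04 m / 0.39 m/s = 3.667e+04 s = 0.4244 d.
C = 4.649·exp(−0.16·0.4244) = 4.649·0.9344 = 4.344 mg/L.

4.34 mg/L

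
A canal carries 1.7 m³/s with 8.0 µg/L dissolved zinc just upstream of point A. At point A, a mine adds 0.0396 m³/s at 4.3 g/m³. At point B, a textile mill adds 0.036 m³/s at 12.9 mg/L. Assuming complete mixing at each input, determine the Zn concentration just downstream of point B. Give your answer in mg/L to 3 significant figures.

8.0 µg/L = 0.008 mg/L.
After input A: C = (1.7·0.008 + 0.0396·4.3) / 1.74 = 0.1057 mg/L.
After input B: C = (1.74·0.1057 + 0.036·12.9) / 1.776 = 0.3651 mg/L.

0.365 mg/L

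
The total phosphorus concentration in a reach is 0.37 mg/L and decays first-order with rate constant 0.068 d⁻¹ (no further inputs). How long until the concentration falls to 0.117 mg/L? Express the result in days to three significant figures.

16.9 d

t = ln(C₀/C)/k = ln(0.37/0.117)/0.068 = 1.151/0.068 = 16.93 d.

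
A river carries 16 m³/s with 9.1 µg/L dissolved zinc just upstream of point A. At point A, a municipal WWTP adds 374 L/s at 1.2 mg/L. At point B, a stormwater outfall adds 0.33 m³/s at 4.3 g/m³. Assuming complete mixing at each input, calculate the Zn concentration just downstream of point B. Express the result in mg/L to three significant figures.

9.1 µg/L = 0.0091 mg/L.
374 L/s = 0.374 m³/s.
After input A: C = (16·0.0091 + 0.374·1.2) / 16.37 = 0.0363 mg/L.
After input B: C = (16.37·0.0363 + 0.33·4.3) / 16.7 = 0.1205 mg/L.

0.121 mg/L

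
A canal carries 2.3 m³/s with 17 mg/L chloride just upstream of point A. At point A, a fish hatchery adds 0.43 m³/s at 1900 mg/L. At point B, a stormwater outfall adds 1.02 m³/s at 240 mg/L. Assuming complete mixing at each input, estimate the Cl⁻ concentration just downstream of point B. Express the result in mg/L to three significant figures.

294 mg/L

After input A: C = (2.3·17 + 0.43·1900) / 2.73 = 313.6 mg/L.
After input B: C = (2.73·313.6 + 1.02·240) / 3.75 = 293.6 mg/L.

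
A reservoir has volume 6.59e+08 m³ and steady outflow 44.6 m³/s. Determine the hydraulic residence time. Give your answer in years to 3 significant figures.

0.468 yr

Q = 44.6 m³/s × 3.156e+07 s/yr = 1.407e+09 m³/yr.
Hydraulic residence time τ = V/Q = 6.59e+08/1.407e+09 = 0.4682 yr.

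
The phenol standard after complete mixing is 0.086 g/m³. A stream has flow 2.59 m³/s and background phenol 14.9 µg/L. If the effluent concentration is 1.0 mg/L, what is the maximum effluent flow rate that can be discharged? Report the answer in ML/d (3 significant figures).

14.9 µg/L = 0.0149 mg/L.
Mass balance at complete mixing: C_std·(Q_w + Q_r) = Q_w·C_e + Q_r·C_b.
Rearranging, Q_w = Q_r·(C_std − C_b)/(C_e − C_std) = 2.59·(0.086 − 0.0149) / (1 − 0.086) = 0.2015 m³/s.
= 17.41 ML/d.

17.4 ML/d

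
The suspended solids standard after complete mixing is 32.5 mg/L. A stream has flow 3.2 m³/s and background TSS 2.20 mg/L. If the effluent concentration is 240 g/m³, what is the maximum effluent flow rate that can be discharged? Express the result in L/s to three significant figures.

467 L/s

Mass balance at complete mixing: C_std·(Q_w + Q_r) = Q_w·C_e + Q_r·C_b.
Rearranging, Q_w = Q_r·(C_std − C_b)/(C_e − C_std) = 3.2·(32.5 − 2.2) / (240 − 32.5) = 0.4673 m³/s.
= 467.3 L/s.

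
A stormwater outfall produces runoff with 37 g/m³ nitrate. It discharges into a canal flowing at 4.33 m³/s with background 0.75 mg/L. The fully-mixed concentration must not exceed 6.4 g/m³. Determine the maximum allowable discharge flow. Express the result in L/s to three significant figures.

Mass balance at complete mixing: C_std·(Q_w + Q_r) = Q_w·C_e + Q_r·C_b.
Rearranging, Q_w = Q_r·(C_std − C_b)/(C_e − C_std) = 4.33·(6.4 − 0.75) / (37 − 6.4) = 0.7995 m³/s.
= 799.5 L/s.

799 L/s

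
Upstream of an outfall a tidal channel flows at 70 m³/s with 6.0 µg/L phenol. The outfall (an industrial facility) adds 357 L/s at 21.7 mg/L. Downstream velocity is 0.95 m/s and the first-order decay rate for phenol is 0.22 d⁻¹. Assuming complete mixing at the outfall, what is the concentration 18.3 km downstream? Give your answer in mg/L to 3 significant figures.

357 L/s = 0.357 m³/s.
6.0 µg/L = 0.006 mg/L.
After complete mixing, C₀ = (0.357·21.7 + 70·0.006) / 70.36 = 0.1161 mg/L.
Travel time t = 1.83e+04 m / 0.95 m/s = 1.926e+04 s = 0.223 d.
C = 0.1161·exp(−0.22·0.223) = 0.1161·0.9521 = 0.1105 mg/L.

0.111 mg/L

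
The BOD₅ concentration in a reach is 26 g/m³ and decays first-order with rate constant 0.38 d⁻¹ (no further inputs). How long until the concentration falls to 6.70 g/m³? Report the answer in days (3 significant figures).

3.57 d

t = ln(C₀/C)/k = ln(26/6.70)/0.38 = 1.356/0.38 = 3.568 d.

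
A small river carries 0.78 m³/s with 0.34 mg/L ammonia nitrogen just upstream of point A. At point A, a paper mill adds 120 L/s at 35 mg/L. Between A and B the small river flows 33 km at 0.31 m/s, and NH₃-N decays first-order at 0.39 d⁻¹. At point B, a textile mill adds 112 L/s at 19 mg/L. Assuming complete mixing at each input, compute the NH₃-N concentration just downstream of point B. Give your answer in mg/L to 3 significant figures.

4.83 mg/L

120 L/s = 0.12 m³/s.
After input A: C = (0.78·0.34 + 0.12·35) / 0.9 = 4.961 mg/L.
Over the 33 km reach to input B (t = 1.065e+05 s = 1.232 d), decay gives C = 4.961·exp(−0.39·1.232) = 3.068 mg/L.
112 L/s = 0.112 m³/s.
After input B: C = (0.9·3.068 + 0.112·19) / 1.012 = 4.832 mg/L.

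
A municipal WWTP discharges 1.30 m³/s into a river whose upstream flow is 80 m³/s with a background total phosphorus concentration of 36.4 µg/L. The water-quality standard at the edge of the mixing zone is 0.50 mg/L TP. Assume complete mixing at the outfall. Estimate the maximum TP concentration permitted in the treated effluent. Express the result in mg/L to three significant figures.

29.0 mg/L

36.4 µg/L = 0.0364 mg/L.
Mass balance: 0.5·81.3 = 1.3·Cₑ + 80·0.0364.
Cₑ = (40.65 − 2.912) / 1.3 = 29.03 mg/L.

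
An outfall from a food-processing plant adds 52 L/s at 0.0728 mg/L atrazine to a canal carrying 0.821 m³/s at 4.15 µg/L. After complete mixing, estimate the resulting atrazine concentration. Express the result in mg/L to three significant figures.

52 L/s = 0.052 m³/s.
4.15 µg/L = 0.00415 mg/L.
Flow-weighted mixing gives C = (0.052·0.0728 + 0.821·0.00415) / (0.052 + 0.821) = 0.007193/0.873 = 0.008239 mg/L.

0.00824 mg/L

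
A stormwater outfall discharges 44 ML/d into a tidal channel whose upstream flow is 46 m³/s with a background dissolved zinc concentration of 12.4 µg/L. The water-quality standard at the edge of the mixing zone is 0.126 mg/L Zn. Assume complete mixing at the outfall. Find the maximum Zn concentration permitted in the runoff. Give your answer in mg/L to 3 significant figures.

44 ML/d = 0.5093 m³/s.
12.4 µg/L = 0.0124 mg/L.
Mass balance: 0.126·46.51 = 0.5093·Cₑ + 46·0.0124.
Cₑ = (5.86 − 0.5704) / 0.5093 = 10.39 mg/L.

10.4 mg/L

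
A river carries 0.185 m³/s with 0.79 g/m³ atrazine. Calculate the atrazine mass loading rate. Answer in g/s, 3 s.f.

Mass flux = Q·C = 0.185 m³/s × 0.79 g/m³ = 0.1462 g/s.

0.146 g/s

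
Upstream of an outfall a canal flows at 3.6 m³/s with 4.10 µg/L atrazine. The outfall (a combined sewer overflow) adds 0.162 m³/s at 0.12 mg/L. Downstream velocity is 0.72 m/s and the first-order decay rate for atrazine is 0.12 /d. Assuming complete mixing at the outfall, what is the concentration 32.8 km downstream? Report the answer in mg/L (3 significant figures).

4.10 µg/L = 0.0041 mg/L.
After complete mixing, C₀ = (0.162·0.12 + 3.6·0.0041) / 3.762 = 0.009091 mg/L.
Travel time t = 3.28e+04 m / 0.72 m/s = 4.556e+04 s = 0.5273 d.
C = 0.009091·exp(−0.12·0.5273) = 0.009091·0.9387 = 0.008534 mg/L.

0.00853 mg/L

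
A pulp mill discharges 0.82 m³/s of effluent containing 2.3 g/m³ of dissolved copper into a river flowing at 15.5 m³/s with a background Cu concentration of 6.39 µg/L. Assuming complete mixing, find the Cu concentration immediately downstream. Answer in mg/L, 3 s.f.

6.39 µg/L = 0.00639 mg/L.
Flow-weighted mixing gives C = (0.82·2.3 + 15.5·0.00639) / (0.82 + 15.5) = 1.985/16.32 = 0.1216 mg/L.

0.122 mg/L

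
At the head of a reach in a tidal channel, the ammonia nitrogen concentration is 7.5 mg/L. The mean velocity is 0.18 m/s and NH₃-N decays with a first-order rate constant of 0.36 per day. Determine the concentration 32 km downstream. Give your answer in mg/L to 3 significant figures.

3.58 mg/L

Travel time t = 32 km / 0.18 m/s = 3.2e+04/0.18 = 1.778e+05 s = 2.058 d.
First-order decay: C = 7.5·exp(−0.36·2.058) = 7.5·0.4768 = 3.576 mg/L.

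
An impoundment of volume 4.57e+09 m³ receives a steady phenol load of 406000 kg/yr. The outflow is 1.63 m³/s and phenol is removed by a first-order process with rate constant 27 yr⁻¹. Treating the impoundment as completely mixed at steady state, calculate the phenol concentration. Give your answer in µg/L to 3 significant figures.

Outflow Q = 1.63 m³/s × 3.156e+07 s/yr = 5.144e+07 m³/yr.
Steady-state CSTR mass balance: W = Q·C + k·V·C, so C = W/(Q + kV).
Q + kV = 5.144e+07 + 27·4.57e+09 = 1.234e+11 m³/yr.
C = 406000/1.234e+11 = 3.289e-06 kg/m³ = 0.003289 mg/L = 3.289 µg/L.

3.29 µg/L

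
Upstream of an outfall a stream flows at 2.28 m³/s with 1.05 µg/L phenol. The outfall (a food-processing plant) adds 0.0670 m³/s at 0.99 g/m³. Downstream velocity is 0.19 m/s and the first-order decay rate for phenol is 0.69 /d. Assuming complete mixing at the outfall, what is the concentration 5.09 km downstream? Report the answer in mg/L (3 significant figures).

1.05 µg/L = 0.00105 mg/L.
After complete mixing, C₀ = (0.067·0.99 + 2.28·0.00105) / 2.347 = 0.02928 mg/L.
Travel time t = 5090 m / 0.19 m/s = 2.679e+04 s = 0.3101 d.
C = 0.02928·exp(−0.69·0.3101) = 0.02928·0.8074 = 0.02364 mg/L.

0.0236 mg/L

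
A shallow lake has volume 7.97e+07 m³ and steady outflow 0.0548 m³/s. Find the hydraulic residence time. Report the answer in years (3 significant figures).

46.1 yr

Q = 0.0548 m³/s × 3.156e+07 s/yr = 1.729e+06 m³/yr.
Hydraulic residence time τ = V/Q = 7.97e+07/1.729e+06 = 46.09 yr.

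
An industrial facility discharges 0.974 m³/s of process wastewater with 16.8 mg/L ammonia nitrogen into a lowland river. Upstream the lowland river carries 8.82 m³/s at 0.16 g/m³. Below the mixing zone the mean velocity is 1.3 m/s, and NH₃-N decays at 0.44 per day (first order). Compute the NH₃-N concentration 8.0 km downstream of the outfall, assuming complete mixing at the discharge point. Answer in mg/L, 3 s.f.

1.76 mg/L

After complete mixing, C₀ = (0.974·16.8 + 8.82·0.16) / 9.794 = 1.815 mg/L.
Travel time t = 8000 m / 1.3 m/s = 6154 s = 0.07123 d.
C = 1.815·exp(−0.44·0.07123) = 1.815·0.9691 = 1.759 mg/L.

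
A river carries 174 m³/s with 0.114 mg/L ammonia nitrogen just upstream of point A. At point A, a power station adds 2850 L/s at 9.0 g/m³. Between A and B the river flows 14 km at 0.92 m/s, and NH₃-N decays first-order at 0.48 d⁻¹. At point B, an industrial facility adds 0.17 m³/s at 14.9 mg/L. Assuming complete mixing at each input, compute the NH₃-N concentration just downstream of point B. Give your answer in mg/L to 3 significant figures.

0.250 mg/L

2850 L/s = 2.85 m³/s.
After input A: C = (174·0.114 + 2.85·9) / 176.8 = 0.2572 mg/L.
Over the 14 km reach to input B (t = 1.522e+04 s = 0.1761 d), decay gives C = 0.2572·exp(−0.48·0.1761) = 0.2364 mg/L.
After input B: C = (176.8·0.2364 + 0.17·14.9) / 177 = 0.2504 mg/L.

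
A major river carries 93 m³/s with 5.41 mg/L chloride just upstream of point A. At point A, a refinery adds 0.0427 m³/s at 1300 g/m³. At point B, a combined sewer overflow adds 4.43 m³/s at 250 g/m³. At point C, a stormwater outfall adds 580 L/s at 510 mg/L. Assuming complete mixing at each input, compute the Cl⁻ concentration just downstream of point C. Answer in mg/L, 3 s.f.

20.0 mg/L

After input A: C = (93·5.41 + 0.0427·1300) / 93.04 = 6.004 mg/L.
After input B: C = (93.04·6.004 + 4.43·250) / 97.47 = 17.09 mg/L.
580 L/s = 0.58 m³/s.
After input C: C = (97.47·17.09 + 0.58·510) / 98.05 = 20.01 mg/L.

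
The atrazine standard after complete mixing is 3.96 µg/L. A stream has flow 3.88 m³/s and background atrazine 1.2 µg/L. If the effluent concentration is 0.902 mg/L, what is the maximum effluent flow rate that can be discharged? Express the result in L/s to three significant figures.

11.9 L/s

1.2 µg/L = 0.0012 mg/L.
3.96 µg/L = 0.00396 mg/L.
Mass balance at complete mixing: C_std·(Q_w + Q_r) = Q_w·C_e + Q_r·C_b.
Rearranging, Q_w = Q_r·(C_std − C_b)/(C_e − C_std) = 3.88·(0.00396 − 0.0012) / (0.902 − 0.00396) = 0.01192 m³/s.
= 11.92 L/s.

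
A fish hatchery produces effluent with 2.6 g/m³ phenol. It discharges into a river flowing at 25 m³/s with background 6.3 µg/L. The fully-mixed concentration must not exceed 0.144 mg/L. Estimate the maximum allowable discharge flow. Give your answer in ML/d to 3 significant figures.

6.3 µg/L = 0.0063 mg/L.
Mass balance at complete mixing: C_std·(Q_w + Q_r) = Q_w·C_e + Q_r·C_b.
Rearranging, Q_w = Q_r·(C_std − C_b)/(C_e − C_std) = 25·(0.144 − 0.0063) / (2.6 − 0.144) = 1.402 m³/s.
= 121.1 ML/d.

121 ML/d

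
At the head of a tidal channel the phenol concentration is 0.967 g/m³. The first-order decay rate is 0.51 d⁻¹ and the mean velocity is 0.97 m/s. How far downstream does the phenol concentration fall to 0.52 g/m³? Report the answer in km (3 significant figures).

From C = C₀·e^(−kt), t = ln(C₀/C)/k = ln(0.967/0.52)/0.51 = 0.6204/0.51 = 1.216 d.
Distance = v·t = 0.97 m/s × 1.051e+05 s = 1.019e+05 m = 101.9 km.

102 km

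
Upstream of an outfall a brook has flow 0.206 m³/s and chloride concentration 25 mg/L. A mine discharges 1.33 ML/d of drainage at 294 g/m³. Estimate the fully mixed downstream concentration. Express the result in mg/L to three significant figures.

1.33 ML/d = 0.01539 m³/s.
Flow-weighted mixing gives C = (0.01539·294 + 0.206·25) / (0.01539 + 0.206) = 9.676/0.2214 = 43.7 mg/L.

43.7 mg/L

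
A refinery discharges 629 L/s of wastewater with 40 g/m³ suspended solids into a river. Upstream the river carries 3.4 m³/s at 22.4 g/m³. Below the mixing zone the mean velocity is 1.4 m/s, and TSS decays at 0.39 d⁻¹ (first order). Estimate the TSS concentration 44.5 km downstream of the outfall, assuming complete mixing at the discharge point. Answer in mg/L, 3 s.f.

21.8 mg/L

629 L/s = 0.629 m³/s.
After complete mixing, C₀ = (0.629·40 + 3.4·22.4) / 4.029 = 25.15 mg/L.
Travel time t = 4.45e+04 m / 1.4 m/s = 3.179e+04 s = 0.3679 d.
C = 25.15·exp(−0.39·0.3679) = 25.15·0.8663 = 21.79 mg/L.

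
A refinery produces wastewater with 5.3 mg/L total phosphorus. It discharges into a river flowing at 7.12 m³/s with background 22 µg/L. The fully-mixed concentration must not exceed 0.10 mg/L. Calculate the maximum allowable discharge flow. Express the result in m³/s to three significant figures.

0.107 m³/s

22 µg/L = 0.022 mg/L.
Mass balance at complete mixing: C_std·(Q_w + Q_r) = Q_w·C_e + Q_r·C_b.
Rearranging, Q_w = Q_r·(C_std − C_b)/(C_e − C_std) = 7.12·(0.1 − 0.022) / (5.3 − 0.1) = 0.1068 m³/s.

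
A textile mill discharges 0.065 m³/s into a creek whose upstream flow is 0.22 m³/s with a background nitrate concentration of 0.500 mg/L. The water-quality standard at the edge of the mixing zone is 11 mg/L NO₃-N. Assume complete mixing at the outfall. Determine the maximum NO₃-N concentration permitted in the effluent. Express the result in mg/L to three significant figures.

Mass balance: 11·0.285 = 0.065·Cₑ + 0.22·0.5.
Cₑ = (3.135 − 0.11) / 0.065 = 46.54 mg/L.

46.5 mg/L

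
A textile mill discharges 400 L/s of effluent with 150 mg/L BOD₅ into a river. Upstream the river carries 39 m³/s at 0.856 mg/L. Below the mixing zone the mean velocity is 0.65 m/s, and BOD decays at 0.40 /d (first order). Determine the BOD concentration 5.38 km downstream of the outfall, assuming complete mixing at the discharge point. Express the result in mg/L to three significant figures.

400 L/s = 0.4 m³/s.
After complete mixing, C₀ = (0.4·150 + 39·0.856) / 39.4 = 2.37 mg/L.
Travel time t = 5380 m / 0.65 m/s = 8277 s = 0.0958 d.
C = 2.37·exp(−0.40·0.0958) = 2.37·0.9624 = 2.281 mg/L.

2.28 mg/L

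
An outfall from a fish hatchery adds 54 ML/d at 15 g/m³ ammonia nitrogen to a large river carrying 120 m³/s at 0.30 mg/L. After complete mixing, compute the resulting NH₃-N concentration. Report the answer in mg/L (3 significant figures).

0.376 mg/L

54 ML/d = 0.625 m³/s.
Flow-weighted mixing gives C = (0.625·15 + 120·0.3) / (0.625 + 120) = 45.38/120.6 = 0.3762 mg/L.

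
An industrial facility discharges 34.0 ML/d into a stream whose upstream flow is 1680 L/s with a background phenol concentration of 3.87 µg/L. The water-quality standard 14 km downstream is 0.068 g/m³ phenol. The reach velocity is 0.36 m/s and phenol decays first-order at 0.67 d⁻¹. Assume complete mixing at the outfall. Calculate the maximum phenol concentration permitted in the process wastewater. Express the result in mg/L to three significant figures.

34.0 ML/d = 0.3935 m³/s.
1680 L/s = 1.68 m³/s.
3.87 µg/L = 0.00387 mg/L.
Travel time to the compliance point: t = 1.4e+04/0.36 = 3.889e+04 s = 0.4501 d; decay factor exp(−0.67·0.4501) = 0.7397.
So the concentration just after mixing may be at most 0.068/0.7397 = 0.09193 mg/L.
Mass balance: 0.09193·2.074 = 0.3935·Cₑ + 1.68·0.00387.
Cₑ = (0.1906 − 0.006502) / 0.3935 = 0.4679 mg/L.

0.468 mg/L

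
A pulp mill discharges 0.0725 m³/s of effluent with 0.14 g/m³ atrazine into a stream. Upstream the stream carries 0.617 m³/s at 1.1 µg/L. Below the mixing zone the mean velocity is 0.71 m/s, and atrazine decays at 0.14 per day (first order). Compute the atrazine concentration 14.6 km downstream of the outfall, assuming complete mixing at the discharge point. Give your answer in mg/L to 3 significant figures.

0.0152 mg/L

1.1 µg/L = 0.0011 mg/L.
After complete mixing, C₀ = (0.0725·0.14 + 0.617·0.0011) / 0.6895 = 0.01571 mg/L.
Travel time t = 1.46e+04 m / 0.71 m/s = 2.056e+04 s = 0.238 d.
C = 0.01571·exp(−0.14·0.238) = 0.01571·0.9672 = 0.01519 mg/L.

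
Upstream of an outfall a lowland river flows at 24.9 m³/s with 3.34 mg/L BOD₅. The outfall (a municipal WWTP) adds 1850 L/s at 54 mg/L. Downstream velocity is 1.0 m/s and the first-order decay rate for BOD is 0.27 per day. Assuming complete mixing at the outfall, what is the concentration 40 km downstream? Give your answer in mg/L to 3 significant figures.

1850 L/s = 1.85 m³/s.
After complete mixing, C₀ = (1.85·54 + 24.9·3.34) / 26.75 = 6.844 mg/L.
Travel time t = 4e+04 m / 1.0 m/s = 4e+04 s = 0.463 d.
C = 6.844·exp(−0.27·0.463) = 6.844·0.8825 = 6.039 mg/L.

6.04 mg/L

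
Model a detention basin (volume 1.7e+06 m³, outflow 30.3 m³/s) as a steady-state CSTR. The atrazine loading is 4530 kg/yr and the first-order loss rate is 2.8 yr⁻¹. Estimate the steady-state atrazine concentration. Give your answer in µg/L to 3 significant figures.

Outflow Q = 30.3 m³/s × 3.156e+07 s/yr = 9.562e+08 m³/yr.
Steady-state CSTR mass balance: W = Q·C + k·V·C, so C = W/(Q + kV).
Q + kV = 9.562e+08 + 2.8·1.7e+06 = 9.61e+08 m³/yr.
C = 4530/9.61e+08 = 4.714e-06 kg/m³ = 0.004714 mg/L = 4.714 µg/L.

4.71 µg/L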